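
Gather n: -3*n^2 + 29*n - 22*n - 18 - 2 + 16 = -3*n^2 + 7*n - 4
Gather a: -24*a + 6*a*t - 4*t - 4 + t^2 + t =a*(6*t - 24) + t^2 - 3*t - 4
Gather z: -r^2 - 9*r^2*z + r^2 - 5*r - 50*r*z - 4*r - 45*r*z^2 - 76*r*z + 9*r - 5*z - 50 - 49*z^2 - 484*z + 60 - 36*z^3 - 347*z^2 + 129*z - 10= -36*z^3 + z^2*(-45*r - 396) + z*(-9*r^2 - 126*r - 360)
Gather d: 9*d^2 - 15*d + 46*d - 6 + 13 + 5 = 9*d^2 + 31*d + 12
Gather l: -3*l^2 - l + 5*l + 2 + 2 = -3*l^2 + 4*l + 4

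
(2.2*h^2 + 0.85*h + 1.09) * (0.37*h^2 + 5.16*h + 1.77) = 0.814*h^4 + 11.6665*h^3 + 8.6833*h^2 + 7.1289*h + 1.9293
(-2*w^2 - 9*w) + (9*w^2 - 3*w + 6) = 7*w^2 - 12*w + 6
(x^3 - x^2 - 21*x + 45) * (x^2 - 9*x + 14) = x^5 - 10*x^4 + 2*x^3 + 220*x^2 - 699*x + 630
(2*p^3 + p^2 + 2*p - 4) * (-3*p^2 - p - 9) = -6*p^5 - 5*p^4 - 25*p^3 + p^2 - 14*p + 36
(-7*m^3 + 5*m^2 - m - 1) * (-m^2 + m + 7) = 7*m^5 - 12*m^4 - 43*m^3 + 35*m^2 - 8*m - 7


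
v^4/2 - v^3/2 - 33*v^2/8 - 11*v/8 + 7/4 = (v/2 + 1)*(v - 7/2)*(v - 1/2)*(v + 1)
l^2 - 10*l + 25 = (l - 5)^2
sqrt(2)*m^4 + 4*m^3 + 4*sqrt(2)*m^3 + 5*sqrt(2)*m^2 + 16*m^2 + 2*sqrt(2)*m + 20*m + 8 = (m + 1)*(m + 2)*(m + 2*sqrt(2))*(sqrt(2)*m + sqrt(2))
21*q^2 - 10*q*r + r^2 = (-7*q + r)*(-3*q + r)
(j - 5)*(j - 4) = j^2 - 9*j + 20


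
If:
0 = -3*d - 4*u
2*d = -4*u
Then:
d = 0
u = 0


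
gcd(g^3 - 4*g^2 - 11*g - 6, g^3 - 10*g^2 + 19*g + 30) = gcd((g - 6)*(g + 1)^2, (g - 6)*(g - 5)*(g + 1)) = g^2 - 5*g - 6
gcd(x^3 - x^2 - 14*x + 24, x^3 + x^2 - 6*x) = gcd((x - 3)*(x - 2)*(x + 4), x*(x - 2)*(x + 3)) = x - 2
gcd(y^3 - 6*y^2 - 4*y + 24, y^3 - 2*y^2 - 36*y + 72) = y^2 - 8*y + 12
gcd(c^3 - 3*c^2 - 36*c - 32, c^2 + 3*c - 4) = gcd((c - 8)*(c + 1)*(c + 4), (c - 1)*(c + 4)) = c + 4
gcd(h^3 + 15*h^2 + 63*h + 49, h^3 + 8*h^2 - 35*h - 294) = h^2 + 14*h + 49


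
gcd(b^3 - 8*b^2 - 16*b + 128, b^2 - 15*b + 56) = b - 8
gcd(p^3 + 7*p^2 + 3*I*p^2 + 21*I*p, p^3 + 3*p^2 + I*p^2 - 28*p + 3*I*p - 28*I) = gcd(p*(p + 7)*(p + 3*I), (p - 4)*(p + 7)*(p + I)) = p + 7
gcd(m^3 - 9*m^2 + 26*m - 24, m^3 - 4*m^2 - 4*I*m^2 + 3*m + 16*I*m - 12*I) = m - 3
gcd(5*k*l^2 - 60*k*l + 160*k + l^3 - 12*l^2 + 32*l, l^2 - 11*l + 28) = l - 4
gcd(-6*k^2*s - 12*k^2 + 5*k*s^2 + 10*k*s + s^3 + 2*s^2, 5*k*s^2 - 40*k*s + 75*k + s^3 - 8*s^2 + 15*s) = 1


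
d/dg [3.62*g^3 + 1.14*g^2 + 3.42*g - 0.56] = 10.86*g^2 + 2.28*g + 3.42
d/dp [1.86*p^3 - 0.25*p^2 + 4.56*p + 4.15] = 5.58*p^2 - 0.5*p + 4.56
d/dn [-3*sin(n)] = -3*cos(n)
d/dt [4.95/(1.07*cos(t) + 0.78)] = 5.2965*sin(t)/(1.07*cos(t) + 0.78)^2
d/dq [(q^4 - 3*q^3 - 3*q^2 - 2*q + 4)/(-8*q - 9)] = (-24*q^4 + 12*q^3 + 105*q^2 + 54*q + 50)/(64*q^2 + 144*q + 81)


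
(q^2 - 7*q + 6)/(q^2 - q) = (q - 6)/q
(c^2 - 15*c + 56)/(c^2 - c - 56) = (c - 7)/(c + 7)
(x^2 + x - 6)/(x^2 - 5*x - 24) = (x - 2)/(x - 8)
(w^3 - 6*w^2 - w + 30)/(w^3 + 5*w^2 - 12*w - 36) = (w - 5)/(w + 6)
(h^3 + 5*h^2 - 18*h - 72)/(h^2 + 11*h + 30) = (h^2 - h - 12)/(h + 5)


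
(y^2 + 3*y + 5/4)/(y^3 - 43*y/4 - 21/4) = (2*y + 5)/(2*y^2 - y - 21)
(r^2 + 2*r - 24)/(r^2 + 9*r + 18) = (r - 4)/(r + 3)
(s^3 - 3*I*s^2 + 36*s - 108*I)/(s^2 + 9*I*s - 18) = (s^2 - 9*I*s - 18)/(s + 3*I)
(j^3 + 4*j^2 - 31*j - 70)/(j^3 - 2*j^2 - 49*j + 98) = (j^2 - 3*j - 10)/(j^2 - 9*j + 14)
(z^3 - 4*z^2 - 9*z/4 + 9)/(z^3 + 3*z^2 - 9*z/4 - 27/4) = (z - 4)/(z + 3)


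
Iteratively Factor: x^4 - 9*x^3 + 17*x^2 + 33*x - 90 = (x + 2)*(x^3 - 11*x^2 + 39*x - 45) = (x - 3)*(x + 2)*(x^2 - 8*x + 15) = (x - 3)^2*(x + 2)*(x - 5)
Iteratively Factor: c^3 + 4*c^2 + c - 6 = (c + 2)*(c^2 + 2*c - 3) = (c - 1)*(c + 2)*(c + 3)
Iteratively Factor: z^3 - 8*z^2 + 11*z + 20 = (z - 4)*(z^2 - 4*z - 5) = (z - 5)*(z - 4)*(z + 1)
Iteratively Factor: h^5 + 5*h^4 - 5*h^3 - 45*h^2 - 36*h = (h)*(h^4 + 5*h^3 - 5*h^2 - 45*h - 36) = h*(h + 4)*(h^3 + h^2 - 9*h - 9) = h*(h + 3)*(h + 4)*(h^2 - 2*h - 3) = h*(h + 1)*(h + 3)*(h + 4)*(h - 3)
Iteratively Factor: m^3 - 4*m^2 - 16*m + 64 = (m - 4)*(m^2 - 16) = (m - 4)*(m + 4)*(m - 4)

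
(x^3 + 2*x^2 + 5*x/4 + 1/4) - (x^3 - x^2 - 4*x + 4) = 3*x^2 + 21*x/4 - 15/4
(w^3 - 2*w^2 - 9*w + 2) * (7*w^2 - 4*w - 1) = 7*w^5 - 18*w^4 - 56*w^3 + 52*w^2 + w - 2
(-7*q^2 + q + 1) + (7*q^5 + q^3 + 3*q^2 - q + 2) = 7*q^5 + q^3 - 4*q^2 + 3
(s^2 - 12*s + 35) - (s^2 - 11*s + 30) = 5 - s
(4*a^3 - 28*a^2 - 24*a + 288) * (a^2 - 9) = 4*a^5 - 28*a^4 - 60*a^3 + 540*a^2 + 216*a - 2592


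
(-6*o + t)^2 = 36*o^2 - 12*o*t + t^2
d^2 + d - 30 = (d - 5)*(d + 6)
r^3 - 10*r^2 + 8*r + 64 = (r - 8)*(r - 4)*(r + 2)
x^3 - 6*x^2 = x^2*(x - 6)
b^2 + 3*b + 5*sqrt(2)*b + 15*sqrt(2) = (b + 3)*(b + 5*sqrt(2))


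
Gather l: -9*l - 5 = -9*l - 5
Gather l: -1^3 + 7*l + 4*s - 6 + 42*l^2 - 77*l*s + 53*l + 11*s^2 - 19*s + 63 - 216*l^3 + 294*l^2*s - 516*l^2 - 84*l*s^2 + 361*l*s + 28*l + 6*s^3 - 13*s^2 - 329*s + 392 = -216*l^3 + l^2*(294*s - 474) + l*(-84*s^2 + 284*s + 88) + 6*s^3 - 2*s^2 - 344*s + 448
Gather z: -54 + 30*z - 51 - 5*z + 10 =25*z - 95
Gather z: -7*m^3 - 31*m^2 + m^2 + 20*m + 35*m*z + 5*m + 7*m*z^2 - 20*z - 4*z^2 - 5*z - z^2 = -7*m^3 - 30*m^2 + 25*m + z^2*(7*m - 5) + z*(35*m - 25)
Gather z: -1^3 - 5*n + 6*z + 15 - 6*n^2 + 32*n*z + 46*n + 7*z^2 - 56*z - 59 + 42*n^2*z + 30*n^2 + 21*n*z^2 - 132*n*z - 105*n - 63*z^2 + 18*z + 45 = 24*n^2 - 64*n + z^2*(21*n - 56) + z*(42*n^2 - 100*n - 32)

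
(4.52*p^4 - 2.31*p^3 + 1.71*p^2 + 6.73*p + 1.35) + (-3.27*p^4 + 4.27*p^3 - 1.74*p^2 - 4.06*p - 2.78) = 1.25*p^4 + 1.96*p^3 - 0.03*p^2 + 2.67*p - 1.43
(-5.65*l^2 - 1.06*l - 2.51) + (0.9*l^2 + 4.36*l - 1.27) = -4.75*l^2 + 3.3*l - 3.78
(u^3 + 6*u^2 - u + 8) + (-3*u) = u^3 + 6*u^2 - 4*u + 8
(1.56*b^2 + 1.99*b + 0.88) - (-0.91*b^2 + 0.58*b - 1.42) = 2.47*b^2 + 1.41*b + 2.3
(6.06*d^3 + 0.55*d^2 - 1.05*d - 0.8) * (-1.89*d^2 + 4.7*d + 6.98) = -11.4534*d^5 + 27.4425*d^4 + 46.8683*d^3 + 0.416*d^2 - 11.089*d - 5.584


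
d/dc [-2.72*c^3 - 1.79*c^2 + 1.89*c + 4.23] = -8.16*c^2 - 3.58*c + 1.89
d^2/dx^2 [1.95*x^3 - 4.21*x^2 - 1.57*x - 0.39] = 11.7*x - 8.42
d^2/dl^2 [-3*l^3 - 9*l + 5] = -18*l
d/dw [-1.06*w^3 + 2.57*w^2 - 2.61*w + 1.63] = -3.18*w^2 + 5.14*w - 2.61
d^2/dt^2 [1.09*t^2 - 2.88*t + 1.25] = 2.18000000000000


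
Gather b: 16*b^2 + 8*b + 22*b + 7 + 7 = 16*b^2 + 30*b + 14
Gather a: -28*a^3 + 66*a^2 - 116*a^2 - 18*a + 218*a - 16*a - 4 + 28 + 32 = -28*a^3 - 50*a^2 + 184*a + 56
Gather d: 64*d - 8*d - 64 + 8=56*d - 56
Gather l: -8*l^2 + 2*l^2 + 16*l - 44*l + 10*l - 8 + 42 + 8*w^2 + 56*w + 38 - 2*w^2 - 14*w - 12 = -6*l^2 - 18*l + 6*w^2 + 42*w + 60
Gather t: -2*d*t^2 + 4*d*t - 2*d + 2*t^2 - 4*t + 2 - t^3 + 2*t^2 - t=-2*d - t^3 + t^2*(4 - 2*d) + t*(4*d - 5) + 2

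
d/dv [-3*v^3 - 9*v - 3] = -9*v^2 - 9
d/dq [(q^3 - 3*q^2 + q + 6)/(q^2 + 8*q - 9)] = (q^4 + 16*q^3 - 52*q^2 + 42*q - 57)/(q^4 + 16*q^3 + 46*q^2 - 144*q + 81)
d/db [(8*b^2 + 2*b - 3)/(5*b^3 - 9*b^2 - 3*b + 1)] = (-40*b^4 - 20*b^3 + 39*b^2 - 38*b - 7)/(25*b^6 - 90*b^5 + 51*b^4 + 64*b^3 - 9*b^2 - 6*b + 1)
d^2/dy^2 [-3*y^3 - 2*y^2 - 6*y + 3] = -18*y - 4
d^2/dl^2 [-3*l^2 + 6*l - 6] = -6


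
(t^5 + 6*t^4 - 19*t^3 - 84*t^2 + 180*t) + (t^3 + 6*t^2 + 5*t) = t^5 + 6*t^4 - 18*t^3 - 78*t^2 + 185*t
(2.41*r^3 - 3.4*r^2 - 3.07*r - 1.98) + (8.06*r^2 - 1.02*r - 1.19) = 2.41*r^3 + 4.66*r^2 - 4.09*r - 3.17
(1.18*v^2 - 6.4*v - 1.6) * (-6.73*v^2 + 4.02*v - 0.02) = -7.9414*v^4 + 47.8156*v^3 - 14.9836*v^2 - 6.304*v + 0.032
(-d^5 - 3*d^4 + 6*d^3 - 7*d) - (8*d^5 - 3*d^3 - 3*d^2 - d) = -9*d^5 - 3*d^4 + 9*d^3 + 3*d^2 - 6*d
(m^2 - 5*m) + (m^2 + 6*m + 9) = 2*m^2 + m + 9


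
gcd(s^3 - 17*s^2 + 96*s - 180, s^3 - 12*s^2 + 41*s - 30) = s^2 - 11*s + 30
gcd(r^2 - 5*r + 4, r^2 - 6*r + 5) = r - 1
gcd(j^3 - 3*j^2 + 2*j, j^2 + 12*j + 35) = 1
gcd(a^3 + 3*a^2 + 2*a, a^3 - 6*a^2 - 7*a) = a^2 + a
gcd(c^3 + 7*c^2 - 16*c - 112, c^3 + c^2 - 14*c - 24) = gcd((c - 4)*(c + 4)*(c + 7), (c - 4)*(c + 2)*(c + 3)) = c - 4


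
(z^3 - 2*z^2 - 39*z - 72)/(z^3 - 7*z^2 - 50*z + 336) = (z^2 + 6*z + 9)/(z^2 + z - 42)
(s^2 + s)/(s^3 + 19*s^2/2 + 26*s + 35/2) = 2*s/(2*s^2 + 17*s + 35)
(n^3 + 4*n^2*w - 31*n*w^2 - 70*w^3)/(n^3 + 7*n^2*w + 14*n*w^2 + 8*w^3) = (n^2 + 2*n*w - 35*w^2)/(n^2 + 5*n*w + 4*w^2)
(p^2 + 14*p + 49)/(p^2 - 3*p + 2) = (p^2 + 14*p + 49)/(p^2 - 3*p + 2)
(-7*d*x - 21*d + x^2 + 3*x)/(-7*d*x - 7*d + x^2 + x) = (x + 3)/(x + 1)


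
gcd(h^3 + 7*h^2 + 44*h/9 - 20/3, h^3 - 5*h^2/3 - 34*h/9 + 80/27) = h^2 + h - 10/9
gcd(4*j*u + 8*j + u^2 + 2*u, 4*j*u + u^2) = 4*j + u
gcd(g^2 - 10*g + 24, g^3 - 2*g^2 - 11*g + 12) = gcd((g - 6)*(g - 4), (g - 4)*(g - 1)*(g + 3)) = g - 4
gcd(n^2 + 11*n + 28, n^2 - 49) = n + 7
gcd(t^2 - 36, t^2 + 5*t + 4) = 1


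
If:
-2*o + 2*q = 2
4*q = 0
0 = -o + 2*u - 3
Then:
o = -1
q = 0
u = 1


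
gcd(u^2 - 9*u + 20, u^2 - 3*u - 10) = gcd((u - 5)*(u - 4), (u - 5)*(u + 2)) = u - 5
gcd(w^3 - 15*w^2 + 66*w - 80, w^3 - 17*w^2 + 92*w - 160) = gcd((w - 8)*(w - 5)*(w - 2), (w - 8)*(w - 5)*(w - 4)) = w^2 - 13*w + 40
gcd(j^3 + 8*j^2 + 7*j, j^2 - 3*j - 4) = j + 1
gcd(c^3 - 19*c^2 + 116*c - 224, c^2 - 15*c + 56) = c^2 - 15*c + 56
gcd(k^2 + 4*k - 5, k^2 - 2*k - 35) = k + 5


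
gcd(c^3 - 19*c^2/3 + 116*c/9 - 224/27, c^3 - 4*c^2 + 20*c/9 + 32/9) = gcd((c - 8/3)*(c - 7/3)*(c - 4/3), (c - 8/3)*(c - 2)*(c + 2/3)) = c - 8/3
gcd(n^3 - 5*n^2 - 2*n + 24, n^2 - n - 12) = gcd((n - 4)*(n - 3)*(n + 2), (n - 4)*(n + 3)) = n - 4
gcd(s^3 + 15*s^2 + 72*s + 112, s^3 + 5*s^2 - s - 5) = 1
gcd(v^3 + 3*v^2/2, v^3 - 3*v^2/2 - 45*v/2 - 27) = v + 3/2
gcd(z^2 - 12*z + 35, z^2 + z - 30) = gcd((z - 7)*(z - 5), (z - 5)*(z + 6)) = z - 5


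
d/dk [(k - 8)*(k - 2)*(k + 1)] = 3*k^2 - 18*k + 6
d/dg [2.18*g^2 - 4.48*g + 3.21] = 4.36*g - 4.48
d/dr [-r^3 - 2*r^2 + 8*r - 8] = -3*r^2 - 4*r + 8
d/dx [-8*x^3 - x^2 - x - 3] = -24*x^2 - 2*x - 1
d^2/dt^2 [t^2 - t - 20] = 2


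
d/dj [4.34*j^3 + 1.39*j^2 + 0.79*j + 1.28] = 13.02*j^2 + 2.78*j + 0.79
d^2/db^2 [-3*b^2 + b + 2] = -6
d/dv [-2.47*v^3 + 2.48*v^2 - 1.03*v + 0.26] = -7.41*v^2 + 4.96*v - 1.03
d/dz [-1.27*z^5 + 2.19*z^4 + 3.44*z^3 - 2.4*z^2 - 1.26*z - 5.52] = -6.35*z^4 + 8.76*z^3 + 10.32*z^2 - 4.8*z - 1.26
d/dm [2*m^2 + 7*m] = 4*m + 7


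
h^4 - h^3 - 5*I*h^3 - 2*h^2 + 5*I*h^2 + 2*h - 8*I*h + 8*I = (h - 1)*(h - 4*I)*(h - 2*I)*(h + I)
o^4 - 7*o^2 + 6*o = o*(o - 2)*(o - 1)*(o + 3)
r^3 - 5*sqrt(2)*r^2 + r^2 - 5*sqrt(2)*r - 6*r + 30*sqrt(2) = (r - 2)*(r + 3)*(r - 5*sqrt(2))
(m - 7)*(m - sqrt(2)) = m^2 - 7*m - sqrt(2)*m + 7*sqrt(2)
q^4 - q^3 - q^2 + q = q*(q - 1)^2*(q + 1)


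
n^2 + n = n*(n + 1)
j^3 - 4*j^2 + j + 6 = (j - 3)*(j - 2)*(j + 1)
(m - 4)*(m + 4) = m^2 - 16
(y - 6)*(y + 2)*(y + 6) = y^3 + 2*y^2 - 36*y - 72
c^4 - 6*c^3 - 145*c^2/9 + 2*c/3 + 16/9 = (c - 8)*(c - 1/3)*(c + 1/3)*(c + 2)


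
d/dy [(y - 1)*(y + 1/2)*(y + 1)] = 3*y^2 + y - 1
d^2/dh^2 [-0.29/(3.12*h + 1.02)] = -5.645952/(3.12*h + 1.02)^3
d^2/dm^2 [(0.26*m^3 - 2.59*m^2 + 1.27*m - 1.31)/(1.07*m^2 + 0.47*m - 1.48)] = (-3.5527136788005e-15*m^4 + 6.451408*m^3 - 34.693194*m^2 + 11.531262*m - 14.307238)/(1.225043*m^6 + 1.614309*m^5 - 4.374267*m^4 - 4.361929*m^3 + 6.050388*m^2 + 3.088464*m - 3.241792)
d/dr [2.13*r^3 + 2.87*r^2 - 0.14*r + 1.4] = 6.39*r^2 + 5.74*r - 0.14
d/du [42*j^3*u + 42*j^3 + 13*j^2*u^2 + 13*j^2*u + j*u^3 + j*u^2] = j*(42*j^2 + 26*j*u + 13*j + 3*u^2 + 2*u)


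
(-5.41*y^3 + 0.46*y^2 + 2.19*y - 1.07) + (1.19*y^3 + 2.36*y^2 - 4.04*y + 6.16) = -4.22*y^3 + 2.82*y^2 - 1.85*y + 5.09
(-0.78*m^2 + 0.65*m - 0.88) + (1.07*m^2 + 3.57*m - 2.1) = 0.29*m^2 + 4.22*m - 2.98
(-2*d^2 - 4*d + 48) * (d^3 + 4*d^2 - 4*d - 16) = -2*d^5 - 12*d^4 + 40*d^3 + 240*d^2 - 128*d - 768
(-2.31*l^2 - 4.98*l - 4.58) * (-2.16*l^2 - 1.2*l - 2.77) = 4.9896*l^4 + 13.5288*l^3 + 22.2675*l^2 + 19.2906*l + 12.6866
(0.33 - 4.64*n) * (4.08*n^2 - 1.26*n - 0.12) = -18.9312*n^3 + 7.1928*n^2 + 0.141*n - 0.0396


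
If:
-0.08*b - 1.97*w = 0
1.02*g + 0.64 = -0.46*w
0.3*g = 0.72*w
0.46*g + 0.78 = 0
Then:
No Solution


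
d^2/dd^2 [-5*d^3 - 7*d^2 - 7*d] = -30*d - 14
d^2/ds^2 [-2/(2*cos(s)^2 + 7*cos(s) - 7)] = 2*(16*sin(s)^4 - 113*sin(s)^2 - 7*cos(s)/2 + 21*cos(3*s)/2 - 29)/(-2*sin(s)^2 + 7*cos(s) - 5)^3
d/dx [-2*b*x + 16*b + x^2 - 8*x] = -2*b + 2*x - 8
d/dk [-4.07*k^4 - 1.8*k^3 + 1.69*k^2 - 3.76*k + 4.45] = -16.28*k^3 - 5.4*k^2 + 3.38*k - 3.76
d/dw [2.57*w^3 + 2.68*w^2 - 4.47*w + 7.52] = 7.71*w^2 + 5.36*w - 4.47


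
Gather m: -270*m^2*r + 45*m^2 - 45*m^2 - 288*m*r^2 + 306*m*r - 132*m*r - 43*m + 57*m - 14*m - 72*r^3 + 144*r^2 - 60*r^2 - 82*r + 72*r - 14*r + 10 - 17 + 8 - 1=-270*m^2*r + m*(-288*r^2 + 174*r) - 72*r^3 + 84*r^2 - 24*r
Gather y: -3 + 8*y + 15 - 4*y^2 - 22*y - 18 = -4*y^2 - 14*y - 6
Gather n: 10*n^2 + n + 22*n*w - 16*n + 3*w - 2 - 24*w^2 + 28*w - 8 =10*n^2 + n*(22*w - 15) - 24*w^2 + 31*w - 10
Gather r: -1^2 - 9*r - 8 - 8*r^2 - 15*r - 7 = -8*r^2 - 24*r - 16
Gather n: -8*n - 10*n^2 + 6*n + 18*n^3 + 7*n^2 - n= 18*n^3 - 3*n^2 - 3*n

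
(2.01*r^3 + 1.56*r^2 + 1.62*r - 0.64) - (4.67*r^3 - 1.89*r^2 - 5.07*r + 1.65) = -2.66*r^3 + 3.45*r^2 + 6.69*r - 2.29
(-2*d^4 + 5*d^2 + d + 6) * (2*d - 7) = -4*d^5 + 14*d^4 + 10*d^3 - 33*d^2 + 5*d - 42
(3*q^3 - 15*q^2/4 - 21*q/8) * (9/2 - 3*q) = -9*q^4 + 99*q^3/4 - 9*q^2 - 189*q/16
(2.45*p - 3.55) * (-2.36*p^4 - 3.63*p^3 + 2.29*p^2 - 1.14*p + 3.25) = -5.782*p^5 - 0.515500000000001*p^4 + 18.497*p^3 - 10.9225*p^2 + 12.0095*p - 11.5375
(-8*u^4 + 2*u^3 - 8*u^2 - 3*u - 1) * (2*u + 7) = -16*u^5 - 52*u^4 - 2*u^3 - 62*u^2 - 23*u - 7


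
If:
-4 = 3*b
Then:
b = -4/3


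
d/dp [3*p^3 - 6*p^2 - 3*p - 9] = 9*p^2 - 12*p - 3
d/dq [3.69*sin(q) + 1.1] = 3.69*cos(q)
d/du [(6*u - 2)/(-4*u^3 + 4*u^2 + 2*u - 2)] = 2*(6*u^3 - 6*u^2 + 2*u - 1)/(4*u^6 - 8*u^5 + 8*u^3 - 3*u^2 - 2*u + 1)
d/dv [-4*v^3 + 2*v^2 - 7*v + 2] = -12*v^2 + 4*v - 7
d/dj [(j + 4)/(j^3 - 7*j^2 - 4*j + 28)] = (j^3 - 7*j^2 - 4*j + (j + 4)*(-3*j^2 + 14*j + 4) + 28)/(j^3 - 7*j^2 - 4*j + 28)^2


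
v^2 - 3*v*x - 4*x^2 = (v - 4*x)*(v + x)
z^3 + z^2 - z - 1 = (z - 1)*(z + 1)^2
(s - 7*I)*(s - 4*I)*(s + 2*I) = s^3 - 9*I*s^2 - 6*s - 56*I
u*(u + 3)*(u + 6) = u^3 + 9*u^2 + 18*u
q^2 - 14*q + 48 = (q - 8)*(q - 6)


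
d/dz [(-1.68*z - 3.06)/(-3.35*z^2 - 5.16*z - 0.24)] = (5.628*z^2 + 8.6688*z - (1.68*z + 3.06)*(6.7*z + 5.16) + 0.4032)/(3.35*z^2 + 5.16*z + 0.24)^2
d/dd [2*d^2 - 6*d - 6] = 4*d - 6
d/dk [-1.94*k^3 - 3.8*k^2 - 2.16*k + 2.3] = -5.82*k^2 - 7.6*k - 2.16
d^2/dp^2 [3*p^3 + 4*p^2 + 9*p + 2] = 18*p + 8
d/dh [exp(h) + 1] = exp(h)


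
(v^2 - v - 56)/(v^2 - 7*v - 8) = (v + 7)/(v + 1)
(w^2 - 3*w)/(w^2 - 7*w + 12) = w/(w - 4)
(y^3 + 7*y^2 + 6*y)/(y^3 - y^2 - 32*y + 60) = y*(y + 1)/(y^2 - 7*y + 10)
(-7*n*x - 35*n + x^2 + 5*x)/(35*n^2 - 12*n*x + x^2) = (x + 5)/(-5*n + x)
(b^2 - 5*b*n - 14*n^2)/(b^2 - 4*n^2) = (b - 7*n)/(b - 2*n)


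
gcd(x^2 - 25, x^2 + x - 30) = x - 5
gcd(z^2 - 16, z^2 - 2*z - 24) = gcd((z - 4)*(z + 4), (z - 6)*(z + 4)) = z + 4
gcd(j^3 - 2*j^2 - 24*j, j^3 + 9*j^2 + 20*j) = j^2 + 4*j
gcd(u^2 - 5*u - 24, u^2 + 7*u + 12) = u + 3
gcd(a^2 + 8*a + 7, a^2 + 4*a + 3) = a + 1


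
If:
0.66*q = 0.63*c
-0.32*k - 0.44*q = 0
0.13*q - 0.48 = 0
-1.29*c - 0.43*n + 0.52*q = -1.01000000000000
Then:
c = 3.87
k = -5.08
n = -4.79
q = 3.69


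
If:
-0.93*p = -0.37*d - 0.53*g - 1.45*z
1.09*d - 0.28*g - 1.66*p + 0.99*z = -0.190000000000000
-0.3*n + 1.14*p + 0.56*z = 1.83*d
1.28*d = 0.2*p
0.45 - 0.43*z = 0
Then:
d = 0.16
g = -1.15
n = 4.91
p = 1.04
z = 1.05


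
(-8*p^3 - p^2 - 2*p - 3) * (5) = -40*p^3 - 5*p^2 - 10*p - 15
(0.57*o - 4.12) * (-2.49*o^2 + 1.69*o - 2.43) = -1.4193*o^3 + 11.2221*o^2 - 8.3479*o + 10.0116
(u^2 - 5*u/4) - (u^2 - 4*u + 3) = 11*u/4 - 3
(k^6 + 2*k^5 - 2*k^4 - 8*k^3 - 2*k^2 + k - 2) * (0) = 0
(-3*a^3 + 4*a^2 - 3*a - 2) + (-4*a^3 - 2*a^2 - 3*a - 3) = -7*a^3 + 2*a^2 - 6*a - 5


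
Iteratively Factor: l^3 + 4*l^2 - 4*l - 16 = (l - 2)*(l^2 + 6*l + 8) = (l - 2)*(l + 4)*(l + 2)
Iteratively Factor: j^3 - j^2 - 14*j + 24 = (j - 2)*(j^2 + j - 12) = (j - 3)*(j - 2)*(j + 4)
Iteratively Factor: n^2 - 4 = (n - 2)*(n + 2)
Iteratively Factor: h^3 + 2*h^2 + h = (h)*(h^2 + 2*h + 1) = h*(h + 1)*(h + 1)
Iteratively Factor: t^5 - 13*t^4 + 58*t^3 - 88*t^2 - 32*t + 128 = (t - 4)*(t^4 - 9*t^3 + 22*t^2 - 32) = (t - 4)^2*(t^3 - 5*t^2 + 2*t + 8) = (t - 4)^2*(t + 1)*(t^2 - 6*t + 8) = (t - 4)^3*(t + 1)*(t - 2)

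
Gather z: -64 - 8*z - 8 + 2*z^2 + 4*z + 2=2*z^2 - 4*z - 70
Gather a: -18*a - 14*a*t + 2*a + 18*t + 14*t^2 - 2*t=a*(-14*t - 16) + 14*t^2 + 16*t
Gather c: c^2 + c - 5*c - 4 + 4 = c^2 - 4*c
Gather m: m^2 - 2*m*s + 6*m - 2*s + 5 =m^2 + m*(6 - 2*s) - 2*s + 5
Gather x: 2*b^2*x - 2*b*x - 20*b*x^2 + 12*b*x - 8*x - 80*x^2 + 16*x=x^2*(-20*b - 80) + x*(2*b^2 + 10*b + 8)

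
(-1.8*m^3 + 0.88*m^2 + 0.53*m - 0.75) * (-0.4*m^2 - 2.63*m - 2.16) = 0.72*m^5 + 4.382*m^4 + 1.3616*m^3 - 2.9947*m^2 + 0.8277*m + 1.62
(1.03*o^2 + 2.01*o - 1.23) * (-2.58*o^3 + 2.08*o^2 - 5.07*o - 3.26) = -2.6574*o^5 - 3.0434*o^4 + 2.1321*o^3 - 16.1069*o^2 - 0.316499999999999*o + 4.0098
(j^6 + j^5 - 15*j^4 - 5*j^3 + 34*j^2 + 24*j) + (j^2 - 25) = j^6 + j^5 - 15*j^4 - 5*j^3 + 35*j^2 + 24*j - 25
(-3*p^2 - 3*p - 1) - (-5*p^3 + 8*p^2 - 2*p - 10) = 5*p^3 - 11*p^2 - p + 9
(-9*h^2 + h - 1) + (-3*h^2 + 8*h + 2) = -12*h^2 + 9*h + 1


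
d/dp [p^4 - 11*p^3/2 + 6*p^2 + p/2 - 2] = 4*p^3 - 33*p^2/2 + 12*p + 1/2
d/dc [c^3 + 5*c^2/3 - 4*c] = 3*c^2 + 10*c/3 - 4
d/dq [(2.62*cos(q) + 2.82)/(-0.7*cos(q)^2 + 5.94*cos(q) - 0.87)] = (-1.834*cos(q)^2 - 3.948*cos(q) + 19.0302)*sin(q)/(0.49*cos(q)^4 - 8.316*cos(q)^3 + 36.5016*cos(q)^2 - 10.3356*cos(q) + 0.7569)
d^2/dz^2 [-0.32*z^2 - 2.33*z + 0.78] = -0.640000000000000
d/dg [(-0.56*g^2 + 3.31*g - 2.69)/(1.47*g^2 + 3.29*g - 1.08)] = (-6.7081*g^2 + 9.1182*g + 5.2753)/(2.1609*g^4 + 9.6726*g^3 + 7.6489*g^2 - 7.1064*g + 1.1664)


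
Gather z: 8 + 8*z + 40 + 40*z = 48*z + 48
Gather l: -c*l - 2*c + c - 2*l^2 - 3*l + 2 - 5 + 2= -c - 2*l^2 + l*(-c - 3) - 1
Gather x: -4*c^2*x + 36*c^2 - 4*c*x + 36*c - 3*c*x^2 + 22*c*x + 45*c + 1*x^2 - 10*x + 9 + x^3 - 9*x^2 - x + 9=36*c^2 + 81*c + x^3 + x^2*(-3*c - 8) + x*(-4*c^2 + 18*c - 11) + 18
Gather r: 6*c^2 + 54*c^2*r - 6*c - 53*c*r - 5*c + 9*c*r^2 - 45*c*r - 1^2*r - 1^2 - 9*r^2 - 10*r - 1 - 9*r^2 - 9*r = 6*c^2 - 11*c + r^2*(9*c - 18) + r*(54*c^2 - 98*c - 20) - 2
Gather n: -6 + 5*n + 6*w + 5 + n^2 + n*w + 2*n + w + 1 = n^2 + n*(w + 7) + 7*w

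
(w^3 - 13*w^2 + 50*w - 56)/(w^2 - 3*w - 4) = (w^2 - 9*w + 14)/(w + 1)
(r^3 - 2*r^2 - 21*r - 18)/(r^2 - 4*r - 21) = (r^2 - 5*r - 6)/(r - 7)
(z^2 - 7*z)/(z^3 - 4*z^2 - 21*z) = 1/(z + 3)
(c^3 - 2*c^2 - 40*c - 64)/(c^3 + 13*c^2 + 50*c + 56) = (c - 8)/(c + 7)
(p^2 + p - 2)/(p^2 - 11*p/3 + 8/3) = 3*(p + 2)/(3*p - 8)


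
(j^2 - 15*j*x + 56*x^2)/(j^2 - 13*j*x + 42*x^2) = (-j + 8*x)/(-j + 6*x)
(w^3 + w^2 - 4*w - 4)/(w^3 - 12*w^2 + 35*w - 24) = (w^3 + w^2 - 4*w - 4)/(w^3 - 12*w^2 + 35*w - 24)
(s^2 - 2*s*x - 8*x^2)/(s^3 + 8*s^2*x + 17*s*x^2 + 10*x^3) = (s - 4*x)/(s^2 + 6*s*x + 5*x^2)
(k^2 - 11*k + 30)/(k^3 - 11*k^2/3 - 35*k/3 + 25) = 3*(k - 6)/(3*k^2 + 4*k - 15)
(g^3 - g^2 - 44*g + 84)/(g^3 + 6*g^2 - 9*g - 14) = (g - 6)/(g + 1)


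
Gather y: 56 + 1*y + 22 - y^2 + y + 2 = -y^2 + 2*y + 80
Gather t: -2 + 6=4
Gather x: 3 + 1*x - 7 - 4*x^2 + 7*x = -4*x^2 + 8*x - 4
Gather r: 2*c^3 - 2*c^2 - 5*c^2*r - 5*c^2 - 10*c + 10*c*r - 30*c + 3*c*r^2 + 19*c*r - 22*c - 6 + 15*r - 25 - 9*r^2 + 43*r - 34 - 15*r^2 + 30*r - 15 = 2*c^3 - 7*c^2 - 62*c + r^2*(3*c - 24) + r*(-5*c^2 + 29*c + 88) - 80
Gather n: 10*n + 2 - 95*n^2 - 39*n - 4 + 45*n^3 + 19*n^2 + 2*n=45*n^3 - 76*n^2 - 27*n - 2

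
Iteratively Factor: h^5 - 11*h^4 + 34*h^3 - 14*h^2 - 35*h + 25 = (h - 1)*(h^4 - 10*h^3 + 24*h^2 + 10*h - 25) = (h - 1)*(h + 1)*(h^3 - 11*h^2 + 35*h - 25) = (h - 5)*(h - 1)*(h + 1)*(h^2 - 6*h + 5) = (h - 5)^2*(h - 1)*(h + 1)*(h - 1)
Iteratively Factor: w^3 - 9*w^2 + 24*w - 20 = (w - 5)*(w^2 - 4*w + 4) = (w - 5)*(w - 2)*(w - 2)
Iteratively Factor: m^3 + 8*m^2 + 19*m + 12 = (m + 3)*(m^2 + 5*m + 4) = (m + 1)*(m + 3)*(m + 4)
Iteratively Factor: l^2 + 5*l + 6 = (l + 2)*(l + 3)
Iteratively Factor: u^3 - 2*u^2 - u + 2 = (u + 1)*(u^2 - 3*u + 2) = (u - 2)*(u + 1)*(u - 1)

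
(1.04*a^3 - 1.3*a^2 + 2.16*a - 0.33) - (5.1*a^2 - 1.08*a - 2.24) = 1.04*a^3 - 6.4*a^2 + 3.24*a + 1.91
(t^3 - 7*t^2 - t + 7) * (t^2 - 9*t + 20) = t^5 - 16*t^4 + 82*t^3 - 124*t^2 - 83*t + 140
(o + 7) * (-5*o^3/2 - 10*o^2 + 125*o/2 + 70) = -5*o^4/2 - 55*o^3/2 - 15*o^2/2 + 1015*o/2 + 490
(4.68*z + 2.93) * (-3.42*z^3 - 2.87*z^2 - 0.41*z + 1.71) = -16.0056*z^4 - 23.4522*z^3 - 10.3279*z^2 + 6.8015*z + 5.0103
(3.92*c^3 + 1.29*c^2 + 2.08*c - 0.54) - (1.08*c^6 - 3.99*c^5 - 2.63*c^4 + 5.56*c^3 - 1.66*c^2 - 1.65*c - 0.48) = -1.08*c^6 + 3.99*c^5 + 2.63*c^4 - 1.64*c^3 + 2.95*c^2 + 3.73*c - 0.0600000000000001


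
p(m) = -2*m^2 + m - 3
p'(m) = 1 - 4*m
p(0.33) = -2.89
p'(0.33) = -0.32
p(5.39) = -55.71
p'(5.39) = -20.56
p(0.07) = -2.94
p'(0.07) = 0.72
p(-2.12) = -14.11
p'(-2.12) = 9.48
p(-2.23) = -15.18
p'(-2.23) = 9.92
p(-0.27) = -3.42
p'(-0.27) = 2.08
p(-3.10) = -25.32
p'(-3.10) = 13.40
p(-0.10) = -3.12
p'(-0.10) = 1.40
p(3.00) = -18.00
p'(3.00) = -11.00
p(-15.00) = -468.00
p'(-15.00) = 61.00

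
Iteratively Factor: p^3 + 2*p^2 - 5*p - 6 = (p - 2)*(p^2 + 4*p + 3) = (p - 2)*(p + 1)*(p + 3)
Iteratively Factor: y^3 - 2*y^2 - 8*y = (y + 2)*(y^2 - 4*y) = y*(y + 2)*(y - 4)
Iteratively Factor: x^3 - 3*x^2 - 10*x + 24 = (x + 3)*(x^2 - 6*x + 8) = (x - 2)*(x + 3)*(x - 4)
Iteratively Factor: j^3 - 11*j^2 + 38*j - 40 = (j - 5)*(j^2 - 6*j + 8) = (j - 5)*(j - 4)*(j - 2)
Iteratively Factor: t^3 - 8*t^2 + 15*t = (t - 5)*(t^2 - 3*t) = t*(t - 5)*(t - 3)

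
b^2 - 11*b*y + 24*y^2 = (b - 8*y)*(b - 3*y)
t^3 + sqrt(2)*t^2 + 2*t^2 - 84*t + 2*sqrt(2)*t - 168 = (t + 2)*(t - 6*sqrt(2))*(t + 7*sqrt(2))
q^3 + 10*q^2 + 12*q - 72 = (q - 2)*(q + 6)^2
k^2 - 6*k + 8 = (k - 4)*(k - 2)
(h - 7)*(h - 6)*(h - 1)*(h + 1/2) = h^4 - 27*h^3/2 + 48*h^2 - 29*h/2 - 21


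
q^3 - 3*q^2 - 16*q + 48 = (q - 4)*(q - 3)*(q + 4)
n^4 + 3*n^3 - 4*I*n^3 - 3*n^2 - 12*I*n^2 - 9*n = n*(n + 3)*(n - 3*I)*(n - I)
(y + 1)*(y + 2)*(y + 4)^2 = y^4 + 11*y^3 + 42*y^2 + 64*y + 32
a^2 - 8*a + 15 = (a - 5)*(a - 3)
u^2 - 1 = (u - 1)*(u + 1)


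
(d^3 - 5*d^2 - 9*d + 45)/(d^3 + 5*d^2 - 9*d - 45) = (d - 5)/(d + 5)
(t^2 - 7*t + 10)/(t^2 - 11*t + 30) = (t - 2)/(t - 6)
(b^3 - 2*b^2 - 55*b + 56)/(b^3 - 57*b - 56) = (b - 1)/(b + 1)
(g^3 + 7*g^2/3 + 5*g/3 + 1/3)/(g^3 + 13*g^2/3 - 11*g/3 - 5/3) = (g^2 + 2*g + 1)/(g^2 + 4*g - 5)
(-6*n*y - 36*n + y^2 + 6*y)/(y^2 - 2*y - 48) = (-6*n + y)/(y - 8)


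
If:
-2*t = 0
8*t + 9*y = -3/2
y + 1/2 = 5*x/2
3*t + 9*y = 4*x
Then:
No Solution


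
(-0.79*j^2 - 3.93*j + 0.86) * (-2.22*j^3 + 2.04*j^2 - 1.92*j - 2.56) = 1.7538*j^5 + 7.113*j^4 - 8.4096*j^3 + 11.3224*j^2 + 8.4096*j - 2.2016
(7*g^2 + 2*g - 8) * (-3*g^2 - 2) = -21*g^4 - 6*g^3 + 10*g^2 - 4*g + 16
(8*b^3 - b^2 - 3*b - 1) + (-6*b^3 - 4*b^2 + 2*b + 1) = 2*b^3 - 5*b^2 - b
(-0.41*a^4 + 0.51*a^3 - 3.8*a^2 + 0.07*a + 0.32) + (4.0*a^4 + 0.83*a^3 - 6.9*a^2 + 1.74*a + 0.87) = 3.59*a^4 + 1.34*a^3 - 10.7*a^2 + 1.81*a + 1.19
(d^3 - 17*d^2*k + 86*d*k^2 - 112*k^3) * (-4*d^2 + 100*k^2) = -4*d^5 + 68*d^4*k - 244*d^3*k^2 - 1252*d^2*k^3 + 8600*d*k^4 - 11200*k^5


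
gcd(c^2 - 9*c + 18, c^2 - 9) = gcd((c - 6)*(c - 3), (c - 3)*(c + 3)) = c - 3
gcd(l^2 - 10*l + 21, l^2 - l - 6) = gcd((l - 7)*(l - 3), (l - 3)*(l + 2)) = l - 3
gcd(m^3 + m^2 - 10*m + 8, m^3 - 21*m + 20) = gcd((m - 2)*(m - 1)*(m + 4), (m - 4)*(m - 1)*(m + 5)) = m - 1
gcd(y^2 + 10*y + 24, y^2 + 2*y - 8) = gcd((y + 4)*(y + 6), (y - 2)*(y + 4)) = y + 4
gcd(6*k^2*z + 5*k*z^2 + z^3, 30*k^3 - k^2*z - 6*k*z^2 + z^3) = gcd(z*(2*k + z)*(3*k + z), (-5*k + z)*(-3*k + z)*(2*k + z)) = 2*k + z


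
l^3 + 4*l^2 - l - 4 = (l - 1)*(l + 1)*(l + 4)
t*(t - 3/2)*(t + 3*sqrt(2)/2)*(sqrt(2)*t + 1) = sqrt(2)*t^4 - 3*sqrt(2)*t^3/2 + 4*t^3 - 6*t^2 + 3*sqrt(2)*t^2/2 - 9*sqrt(2)*t/4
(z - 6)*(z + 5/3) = z^2 - 13*z/3 - 10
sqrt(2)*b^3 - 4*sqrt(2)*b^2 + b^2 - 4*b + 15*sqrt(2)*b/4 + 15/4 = (b - 5/2)*(b - 3/2)*(sqrt(2)*b + 1)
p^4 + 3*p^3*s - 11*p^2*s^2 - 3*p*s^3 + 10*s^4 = (p - 2*s)*(p - s)*(p + s)*(p + 5*s)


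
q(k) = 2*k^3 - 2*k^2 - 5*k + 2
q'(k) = 6*k^2 - 4*k - 5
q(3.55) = 48.52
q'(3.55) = 56.42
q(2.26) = 3.57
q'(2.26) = 16.61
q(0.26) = 0.60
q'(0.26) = -5.63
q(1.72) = -2.34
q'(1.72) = 5.87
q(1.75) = -2.16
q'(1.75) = 6.38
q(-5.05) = -281.33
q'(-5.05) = 168.22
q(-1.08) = 2.55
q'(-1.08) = 6.32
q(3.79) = 63.20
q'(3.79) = 66.02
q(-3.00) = -55.00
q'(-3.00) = 61.00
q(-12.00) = -3682.00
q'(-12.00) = 907.00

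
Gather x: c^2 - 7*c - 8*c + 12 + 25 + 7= c^2 - 15*c + 44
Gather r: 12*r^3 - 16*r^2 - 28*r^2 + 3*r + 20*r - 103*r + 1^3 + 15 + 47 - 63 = 12*r^3 - 44*r^2 - 80*r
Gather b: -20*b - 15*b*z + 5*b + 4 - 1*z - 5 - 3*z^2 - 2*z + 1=b*(-15*z - 15) - 3*z^2 - 3*z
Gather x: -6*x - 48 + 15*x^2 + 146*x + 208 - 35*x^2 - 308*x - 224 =-20*x^2 - 168*x - 64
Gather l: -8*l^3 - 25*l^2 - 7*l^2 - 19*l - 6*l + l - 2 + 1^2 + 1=-8*l^3 - 32*l^2 - 24*l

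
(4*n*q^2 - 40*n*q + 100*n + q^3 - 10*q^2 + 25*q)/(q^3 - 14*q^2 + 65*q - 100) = (4*n + q)/(q - 4)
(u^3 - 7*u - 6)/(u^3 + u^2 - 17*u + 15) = (u^2 + 3*u + 2)/(u^2 + 4*u - 5)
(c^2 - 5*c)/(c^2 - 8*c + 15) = c/(c - 3)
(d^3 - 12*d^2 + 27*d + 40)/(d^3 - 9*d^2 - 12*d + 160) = (d + 1)/(d + 4)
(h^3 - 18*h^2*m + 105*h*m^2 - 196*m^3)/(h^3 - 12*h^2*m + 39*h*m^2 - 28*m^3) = (h - 7*m)/(h - m)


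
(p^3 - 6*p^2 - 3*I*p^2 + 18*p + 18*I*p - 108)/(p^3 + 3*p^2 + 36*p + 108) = (p^2 + p*(-6 + 3*I) - 18*I)/(p^2 + p*(3 + 6*I) + 18*I)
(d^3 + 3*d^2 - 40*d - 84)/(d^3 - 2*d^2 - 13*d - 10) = (d^2 + d - 42)/(d^2 - 4*d - 5)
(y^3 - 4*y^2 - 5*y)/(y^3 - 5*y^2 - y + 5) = y/(y - 1)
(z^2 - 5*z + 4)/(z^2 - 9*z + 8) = (z - 4)/(z - 8)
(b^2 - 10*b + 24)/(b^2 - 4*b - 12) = (b - 4)/(b + 2)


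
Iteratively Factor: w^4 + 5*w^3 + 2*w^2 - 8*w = (w)*(w^3 + 5*w^2 + 2*w - 8) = w*(w + 2)*(w^2 + 3*w - 4) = w*(w + 2)*(w + 4)*(w - 1)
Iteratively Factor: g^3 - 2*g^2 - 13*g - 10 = (g - 5)*(g^2 + 3*g + 2) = (g - 5)*(g + 1)*(g + 2)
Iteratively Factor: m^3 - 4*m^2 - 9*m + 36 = (m - 3)*(m^2 - m - 12) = (m - 4)*(m - 3)*(m + 3)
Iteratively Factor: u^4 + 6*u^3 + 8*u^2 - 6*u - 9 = (u + 1)*(u^3 + 5*u^2 + 3*u - 9) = (u + 1)*(u + 3)*(u^2 + 2*u - 3) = (u + 1)*(u + 3)^2*(u - 1)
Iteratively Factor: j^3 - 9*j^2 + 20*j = (j)*(j^2 - 9*j + 20) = j*(j - 5)*(j - 4)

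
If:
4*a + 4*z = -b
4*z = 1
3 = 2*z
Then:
No Solution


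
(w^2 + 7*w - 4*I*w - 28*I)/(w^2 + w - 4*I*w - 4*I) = (w + 7)/(w + 1)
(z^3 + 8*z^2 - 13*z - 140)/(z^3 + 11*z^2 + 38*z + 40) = (z^2 + 3*z - 28)/(z^2 + 6*z + 8)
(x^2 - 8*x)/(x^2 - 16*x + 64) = x/(x - 8)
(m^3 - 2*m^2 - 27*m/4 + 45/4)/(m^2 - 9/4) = (2*m^2 - m - 15)/(2*m + 3)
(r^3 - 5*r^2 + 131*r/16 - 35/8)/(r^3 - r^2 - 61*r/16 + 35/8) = (r - 2)/(r + 2)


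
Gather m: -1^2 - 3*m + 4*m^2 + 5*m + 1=4*m^2 + 2*m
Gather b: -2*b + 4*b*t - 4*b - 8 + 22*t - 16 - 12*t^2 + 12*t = b*(4*t - 6) - 12*t^2 + 34*t - 24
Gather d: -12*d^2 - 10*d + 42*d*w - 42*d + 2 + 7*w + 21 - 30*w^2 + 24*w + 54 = -12*d^2 + d*(42*w - 52) - 30*w^2 + 31*w + 77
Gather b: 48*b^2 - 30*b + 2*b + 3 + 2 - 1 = 48*b^2 - 28*b + 4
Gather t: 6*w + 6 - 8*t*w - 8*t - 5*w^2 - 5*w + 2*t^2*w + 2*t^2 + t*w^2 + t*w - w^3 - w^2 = t^2*(2*w + 2) + t*(w^2 - 7*w - 8) - w^3 - 6*w^2 + w + 6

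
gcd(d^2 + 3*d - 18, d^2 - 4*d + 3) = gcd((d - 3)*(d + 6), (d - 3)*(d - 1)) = d - 3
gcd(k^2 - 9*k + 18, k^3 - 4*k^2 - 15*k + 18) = k - 6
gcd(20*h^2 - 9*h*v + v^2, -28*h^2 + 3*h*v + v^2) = -4*h + v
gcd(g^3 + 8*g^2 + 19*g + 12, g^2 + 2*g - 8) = g + 4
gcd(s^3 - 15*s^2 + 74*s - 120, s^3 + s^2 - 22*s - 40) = s - 5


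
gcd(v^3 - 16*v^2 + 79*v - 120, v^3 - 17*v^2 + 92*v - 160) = v^2 - 13*v + 40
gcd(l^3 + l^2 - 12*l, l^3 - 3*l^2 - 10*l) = l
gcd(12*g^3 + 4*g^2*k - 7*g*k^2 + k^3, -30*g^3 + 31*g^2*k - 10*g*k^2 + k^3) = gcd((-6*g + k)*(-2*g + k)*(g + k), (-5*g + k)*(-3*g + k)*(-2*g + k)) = 2*g - k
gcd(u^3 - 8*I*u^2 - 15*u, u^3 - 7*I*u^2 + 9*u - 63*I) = u - 3*I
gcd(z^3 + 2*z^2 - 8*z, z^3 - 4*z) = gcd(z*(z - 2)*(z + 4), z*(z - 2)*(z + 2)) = z^2 - 2*z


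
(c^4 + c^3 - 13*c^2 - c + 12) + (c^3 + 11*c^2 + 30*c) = c^4 + 2*c^3 - 2*c^2 + 29*c + 12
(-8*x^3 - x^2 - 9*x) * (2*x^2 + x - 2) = -16*x^5 - 10*x^4 - 3*x^3 - 7*x^2 + 18*x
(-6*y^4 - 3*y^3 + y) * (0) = 0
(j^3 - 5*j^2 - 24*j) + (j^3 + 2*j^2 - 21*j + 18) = 2*j^3 - 3*j^2 - 45*j + 18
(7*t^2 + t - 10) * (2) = 14*t^2 + 2*t - 20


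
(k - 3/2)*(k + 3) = k^2 + 3*k/2 - 9/2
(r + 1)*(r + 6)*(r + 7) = r^3 + 14*r^2 + 55*r + 42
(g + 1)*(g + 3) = g^2 + 4*g + 3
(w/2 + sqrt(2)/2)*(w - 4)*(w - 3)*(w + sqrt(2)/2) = w^4/2 - 7*w^3/2 + 3*sqrt(2)*w^3/4 - 21*sqrt(2)*w^2/4 + 13*w^2/2 - 7*w/2 + 9*sqrt(2)*w + 6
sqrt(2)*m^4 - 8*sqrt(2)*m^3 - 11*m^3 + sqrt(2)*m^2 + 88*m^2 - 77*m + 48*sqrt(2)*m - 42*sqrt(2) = (m - 7)*(m - 1)*(m - 6*sqrt(2))*(sqrt(2)*m + 1)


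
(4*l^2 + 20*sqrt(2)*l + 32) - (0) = 4*l^2 + 20*sqrt(2)*l + 32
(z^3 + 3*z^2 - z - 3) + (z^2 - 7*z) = z^3 + 4*z^2 - 8*z - 3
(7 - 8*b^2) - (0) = 7 - 8*b^2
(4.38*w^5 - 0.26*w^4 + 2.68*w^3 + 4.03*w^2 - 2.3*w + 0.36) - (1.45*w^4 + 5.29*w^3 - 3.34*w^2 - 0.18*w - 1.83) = 4.38*w^5 - 1.71*w^4 - 2.61*w^3 + 7.37*w^2 - 2.12*w + 2.19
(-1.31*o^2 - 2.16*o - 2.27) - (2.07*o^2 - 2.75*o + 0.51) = -3.38*o^2 + 0.59*o - 2.78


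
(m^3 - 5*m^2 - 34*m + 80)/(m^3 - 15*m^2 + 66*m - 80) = (m + 5)/(m - 5)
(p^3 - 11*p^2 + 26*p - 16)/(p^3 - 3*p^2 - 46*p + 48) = (p - 2)/(p + 6)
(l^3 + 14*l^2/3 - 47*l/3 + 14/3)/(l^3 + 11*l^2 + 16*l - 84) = (l - 1/3)/(l + 6)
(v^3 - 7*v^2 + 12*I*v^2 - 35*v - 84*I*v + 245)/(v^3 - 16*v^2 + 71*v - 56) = (v^2 + 12*I*v - 35)/(v^2 - 9*v + 8)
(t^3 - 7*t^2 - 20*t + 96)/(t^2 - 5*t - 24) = (t^2 + t - 12)/(t + 3)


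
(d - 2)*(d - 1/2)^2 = d^3 - 3*d^2 + 9*d/4 - 1/2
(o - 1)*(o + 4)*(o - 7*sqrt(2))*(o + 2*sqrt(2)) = o^4 - 5*sqrt(2)*o^3 + 3*o^3 - 32*o^2 - 15*sqrt(2)*o^2 - 84*o + 20*sqrt(2)*o + 112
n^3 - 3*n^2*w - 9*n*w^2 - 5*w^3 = (n - 5*w)*(n + w)^2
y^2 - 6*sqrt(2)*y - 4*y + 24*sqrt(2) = (y - 4)*(y - 6*sqrt(2))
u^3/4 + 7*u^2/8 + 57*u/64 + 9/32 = (u/4 + 1/2)*(u + 3/4)^2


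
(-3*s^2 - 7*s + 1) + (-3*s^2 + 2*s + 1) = -6*s^2 - 5*s + 2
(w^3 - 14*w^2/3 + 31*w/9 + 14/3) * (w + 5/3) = w^4 - 3*w^3 - 13*w^2/3 + 281*w/27 + 70/9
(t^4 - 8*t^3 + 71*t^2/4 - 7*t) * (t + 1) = t^5 - 7*t^4 + 39*t^3/4 + 43*t^2/4 - 7*t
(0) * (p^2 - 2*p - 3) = 0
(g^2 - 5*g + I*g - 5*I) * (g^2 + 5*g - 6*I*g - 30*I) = g^4 - 5*I*g^3 - 19*g^2 + 125*I*g - 150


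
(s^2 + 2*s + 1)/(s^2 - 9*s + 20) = (s^2 + 2*s + 1)/(s^2 - 9*s + 20)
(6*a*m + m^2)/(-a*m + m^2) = (-6*a - m)/(a - m)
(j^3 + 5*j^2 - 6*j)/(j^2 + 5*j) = (j^2 + 5*j - 6)/(j + 5)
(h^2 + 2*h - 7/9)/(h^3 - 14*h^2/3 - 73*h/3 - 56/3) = (h - 1/3)/(h^2 - 7*h - 8)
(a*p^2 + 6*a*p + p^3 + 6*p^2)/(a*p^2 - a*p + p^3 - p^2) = (p + 6)/(p - 1)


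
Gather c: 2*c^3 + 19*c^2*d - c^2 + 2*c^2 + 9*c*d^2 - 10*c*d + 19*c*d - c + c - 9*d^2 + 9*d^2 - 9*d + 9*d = 2*c^3 + c^2*(19*d + 1) + c*(9*d^2 + 9*d)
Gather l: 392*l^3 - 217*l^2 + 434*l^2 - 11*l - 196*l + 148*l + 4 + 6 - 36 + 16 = 392*l^3 + 217*l^2 - 59*l - 10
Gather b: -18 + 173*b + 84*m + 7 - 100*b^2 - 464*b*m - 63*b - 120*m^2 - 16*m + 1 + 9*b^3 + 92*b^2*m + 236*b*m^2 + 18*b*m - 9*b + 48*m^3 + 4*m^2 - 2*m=9*b^3 + b^2*(92*m - 100) + b*(236*m^2 - 446*m + 101) + 48*m^3 - 116*m^2 + 66*m - 10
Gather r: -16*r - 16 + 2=-16*r - 14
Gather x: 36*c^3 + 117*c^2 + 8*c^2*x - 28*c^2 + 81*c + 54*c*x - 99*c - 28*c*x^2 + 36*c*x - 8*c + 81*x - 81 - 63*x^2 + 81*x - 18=36*c^3 + 89*c^2 - 26*c + x^2*(-28*c - 63) + x*(8*c^2 + 90*c + 162) - 99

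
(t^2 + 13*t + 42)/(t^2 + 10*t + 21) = (t + 6)/(t + 3)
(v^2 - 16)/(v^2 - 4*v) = (v + 4)/v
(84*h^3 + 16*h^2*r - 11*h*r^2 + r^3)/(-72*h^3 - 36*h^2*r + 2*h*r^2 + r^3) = (-7*h + r)/(6*h + r)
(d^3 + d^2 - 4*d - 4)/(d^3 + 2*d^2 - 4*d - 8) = (d + 1)/(d + 2)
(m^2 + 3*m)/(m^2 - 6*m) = (m + 3)/(m - 6)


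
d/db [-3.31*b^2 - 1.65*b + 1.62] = -6.62*b - 1.65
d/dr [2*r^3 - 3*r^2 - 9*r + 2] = 6*r^2 - 6*r - 9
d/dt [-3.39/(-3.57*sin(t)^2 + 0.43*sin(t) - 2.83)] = (1.4577 - 24.2046*sin(t))*cos(t)/(3.57*sin(t)^2 - 0.43*sin(t) + 2.83)^2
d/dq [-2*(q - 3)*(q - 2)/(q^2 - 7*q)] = 4*(q^2 + 6*q - 21)/(q^2*(q^2 - 14*q + 49))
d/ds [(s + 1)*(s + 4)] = 2*s + 5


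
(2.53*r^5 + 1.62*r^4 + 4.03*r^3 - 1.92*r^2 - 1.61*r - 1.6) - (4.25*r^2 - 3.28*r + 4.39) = 2.53*r^5 + 1.62*r^4 + 4.03*r^3 - 6.17*r^2 + 1.67*r - 5.99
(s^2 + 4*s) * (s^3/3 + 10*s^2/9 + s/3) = s^5/3 + 22*s^4/9 + 43*s^3/9 + 4*s^2/3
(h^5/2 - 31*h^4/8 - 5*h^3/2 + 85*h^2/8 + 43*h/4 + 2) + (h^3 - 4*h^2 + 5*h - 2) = h^5/2 - 31*h^4/8 - 3*h^3/2 + 53*h^2/8 + 63*h/4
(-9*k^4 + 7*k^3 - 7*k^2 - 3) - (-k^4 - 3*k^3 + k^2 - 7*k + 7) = -8*k^4 + 10*k^3 - 8*k^2 + 7*k - 10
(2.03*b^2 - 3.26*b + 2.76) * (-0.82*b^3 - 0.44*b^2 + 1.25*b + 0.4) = -1.6646*b^5 + 1.78*b^4 + 1.7087*b^3 - 4.4774*b^2 + 2.146*b + 1.104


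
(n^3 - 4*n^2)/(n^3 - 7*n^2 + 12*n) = n/(n - 3)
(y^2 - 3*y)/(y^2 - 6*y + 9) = y/(y - 3)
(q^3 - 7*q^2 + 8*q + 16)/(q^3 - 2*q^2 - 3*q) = (q^2 - 8*q + 16)/(q*(q - 3))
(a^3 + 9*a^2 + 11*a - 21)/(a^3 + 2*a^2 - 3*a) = (a + 7)/a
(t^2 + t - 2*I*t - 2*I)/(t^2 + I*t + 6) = (t + 1)/(t + 3*I)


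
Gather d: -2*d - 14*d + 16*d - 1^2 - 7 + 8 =0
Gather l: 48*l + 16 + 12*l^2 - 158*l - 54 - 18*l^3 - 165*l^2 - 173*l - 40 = -18*l^3 - 153*l^2 - 283*l - 78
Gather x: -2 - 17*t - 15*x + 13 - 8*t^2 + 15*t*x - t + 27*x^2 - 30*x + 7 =-8*t^2 - 18*t + 27*x^2 + x*(15*t - 45) + 18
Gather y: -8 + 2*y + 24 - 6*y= 16 - 4*y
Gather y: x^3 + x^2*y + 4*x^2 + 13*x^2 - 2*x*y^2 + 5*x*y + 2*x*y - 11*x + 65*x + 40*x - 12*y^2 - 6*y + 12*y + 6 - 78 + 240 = x^3 + 17*x^2 + 94*x + y^2*(-2*x - 12) + y*(x^2 + 7*x + 6) + 168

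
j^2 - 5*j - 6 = (j - 6)*(j + 1)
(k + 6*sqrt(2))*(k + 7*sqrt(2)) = k^2 + 13*sqrt(2)*k + 84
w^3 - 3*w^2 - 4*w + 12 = (w - 3)*(w - 2)*(w + 2)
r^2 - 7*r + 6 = (r - 6)*(r - 1)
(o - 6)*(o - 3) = o^2 - 9*o + 18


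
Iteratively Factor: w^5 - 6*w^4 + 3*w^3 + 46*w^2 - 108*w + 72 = (w - 3)*(w^4 - 3*w^3 - 6*w^2 + 28*w - 24) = (w - 3)*(w - 2)*(w^3 - w^2 - 8*w + 12) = (w - 3)*(w - 2)^2*(w^2 + w - 6) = (w - 3)*(w - 2)^2*(w + 3)*(w - 2)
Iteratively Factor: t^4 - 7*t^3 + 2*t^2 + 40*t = (t - 5)*(t^3 - 2*t^2 - 8*t) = (t - 5)*(t + 2)*(t^2 - 4*t) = t*(t - 5)*(t + 2)*(t - 4)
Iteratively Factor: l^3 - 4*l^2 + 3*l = (l)*(l^2 - 4*l + 3) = l*(l - 1)*(l - 3)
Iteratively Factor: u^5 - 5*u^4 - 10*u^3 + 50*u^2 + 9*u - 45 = (u + 3)*(u^4 - 8*u^3 + 14*u^2 + 8*u - 15) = (u - 3)*(u + 3)*(u^3 - 5*u^2 - u + 5) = (u - 3)*(u - 1)*(u + 3)*(u^2 - 4*u - 5) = (u - 5)*(u - 3)*(u - 1)*(u + 3)*(u + 1)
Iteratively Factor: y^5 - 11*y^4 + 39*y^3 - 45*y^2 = (y - 3)*(y^4 - 8*y^3 + 15*y^2) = (y - 3)^2*(y^3 - 5*y^2) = y*(y - 3)^2*(y^2 - 5*y) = y^2*(y - 3)^2*(y - 5)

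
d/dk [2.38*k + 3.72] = 2.38000000000000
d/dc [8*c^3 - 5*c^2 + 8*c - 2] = 24*c^2 - 10*c + 8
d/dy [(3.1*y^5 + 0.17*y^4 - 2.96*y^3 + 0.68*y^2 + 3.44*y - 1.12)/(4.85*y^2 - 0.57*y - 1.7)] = (45.105*y^6 - 5.419*y^5 - 40.9967*y^4 + 2.2184*y^3 - 1.9756*y^2 + 8.552*y - 6.4864)/(23.5225*y^4 - 5.529*y^3 - 16.1651*y^2 + 1.938*y + 2.89)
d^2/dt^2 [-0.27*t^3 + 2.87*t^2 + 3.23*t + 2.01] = 5.74 - 1.62*t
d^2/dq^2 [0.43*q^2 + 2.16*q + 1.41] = 0.860000000000000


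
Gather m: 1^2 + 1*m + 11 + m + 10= 2*m + 22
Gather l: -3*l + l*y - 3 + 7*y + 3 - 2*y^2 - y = l*(y - 3) - 2*y^2 + 6*y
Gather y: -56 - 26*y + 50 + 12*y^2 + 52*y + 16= 12*y^2 + 26*y + 10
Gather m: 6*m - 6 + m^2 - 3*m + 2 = m^2 + 3*m - 4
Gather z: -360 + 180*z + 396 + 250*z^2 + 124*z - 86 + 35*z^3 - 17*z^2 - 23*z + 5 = 35*z^3 + 233*z^2 + 281*z - 45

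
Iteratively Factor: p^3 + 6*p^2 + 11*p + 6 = (p + 1)*(p^2 + 5*p + 6) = (p + 1)*(p + 3)*(p + 2)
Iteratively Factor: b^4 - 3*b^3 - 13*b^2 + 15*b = (b + 3)*(b^3 - 6*b^2 + 5*b) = b*(b + 3)*(b^2 - 6*b + 5) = b*(b - 5)*(b + 3)*(b - 1)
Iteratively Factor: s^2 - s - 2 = (s + 1)*(s - 2)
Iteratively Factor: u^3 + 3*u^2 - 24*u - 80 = (u + 4)*(u^2 - u - 20) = (u + 4)^2*(u - 5)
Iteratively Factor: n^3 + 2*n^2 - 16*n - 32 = (n - 4)*(n^2 + 6*n + 8) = (n - 4)*(n + 4)*(n + 2)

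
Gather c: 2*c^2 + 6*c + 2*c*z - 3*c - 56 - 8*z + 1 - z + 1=2*c^2 + c*(2*z + 3) - 9*z - 54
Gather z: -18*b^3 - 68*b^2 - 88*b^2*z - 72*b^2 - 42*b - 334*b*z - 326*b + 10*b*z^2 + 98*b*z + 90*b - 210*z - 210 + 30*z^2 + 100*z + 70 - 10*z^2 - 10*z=-18*b^3 - 140*b^2 - 278*b + z^2*(10*b + 20) + z*(-88*b^2 - 236*b - 120) - 140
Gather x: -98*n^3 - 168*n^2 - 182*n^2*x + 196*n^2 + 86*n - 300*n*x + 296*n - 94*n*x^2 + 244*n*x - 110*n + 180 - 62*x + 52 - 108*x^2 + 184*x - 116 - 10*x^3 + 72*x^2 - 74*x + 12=-98*n^3 + 28*n^2 + 272*n - 10*x^3 + x^2*(-94*n - 36) + x*(-182*n^2 - 56*n + 48) + 128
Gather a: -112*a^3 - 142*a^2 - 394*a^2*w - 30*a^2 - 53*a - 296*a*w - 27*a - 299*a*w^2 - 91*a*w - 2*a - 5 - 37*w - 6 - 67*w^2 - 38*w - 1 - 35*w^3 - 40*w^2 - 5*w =-112*a^3 + a^2*(-394*w - 172) + a*(-299*w^2 - 387*w - 82) - 35*w^3 - 107*w^2 - 80*w - 12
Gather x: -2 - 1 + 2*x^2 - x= 2*x^2 - x - 3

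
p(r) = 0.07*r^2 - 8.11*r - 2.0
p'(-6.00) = -8.95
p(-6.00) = 49.18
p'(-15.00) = -10.21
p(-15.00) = 135.40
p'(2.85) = -7.71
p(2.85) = -24.54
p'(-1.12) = -8.27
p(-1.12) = 7.17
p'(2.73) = -7.73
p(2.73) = -23.62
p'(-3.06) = -8.54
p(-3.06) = 23.47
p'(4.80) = -7.44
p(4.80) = -39.32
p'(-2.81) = -8.50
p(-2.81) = 21.34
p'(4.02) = -7.55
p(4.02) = -33.47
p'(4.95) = -7.42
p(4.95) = -40.43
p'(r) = 0.14*r - 8.11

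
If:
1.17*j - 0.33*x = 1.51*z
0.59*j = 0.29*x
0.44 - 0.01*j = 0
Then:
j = 44.00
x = 89.52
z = 14.53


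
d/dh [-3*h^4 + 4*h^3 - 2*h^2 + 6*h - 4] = -12*h^3 + 12*h^2 - 4*h + 6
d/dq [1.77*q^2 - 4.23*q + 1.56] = 3.54*q - 4.23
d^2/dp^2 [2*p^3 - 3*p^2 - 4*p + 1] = 12*p - 6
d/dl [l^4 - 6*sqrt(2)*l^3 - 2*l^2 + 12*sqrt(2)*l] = 4*l^3 - 18*sqrt(2)*l^2 - 4*l + 12*sqrt(2)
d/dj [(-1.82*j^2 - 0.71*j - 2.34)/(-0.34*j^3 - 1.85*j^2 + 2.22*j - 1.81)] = (-0.6188*j^4 - 0.4828*j^3 - 7.7407*j^2 - 2.0696*j + 6.4799)/(0.1156*j^6 + 1.258*j^5 + 1.9129*j^4 - 6.9832*j^3 + 11.6254*j^2 - 8.0364*j + 3.2761)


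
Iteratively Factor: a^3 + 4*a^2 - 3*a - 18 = (a + 3)*(a^2 + a - 6) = (a - 2)*(a + 3)*(a + 3)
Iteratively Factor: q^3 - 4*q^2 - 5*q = (q + 1)*(q^2 - 5*q) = (q - 5)*(q + 1)*(q)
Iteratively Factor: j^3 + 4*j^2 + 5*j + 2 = (j + 1)*(j^2 + 3*j + 2) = (j + 1)^2*(j + 2)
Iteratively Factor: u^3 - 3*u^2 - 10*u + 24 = (u + 3)*(u^2 - 6*u + 8) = (u - 4)*(u + 3)*(u - 2)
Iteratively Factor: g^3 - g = (g + 1)*(g^2 - g) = (g - 1)*(g + 1)*(g)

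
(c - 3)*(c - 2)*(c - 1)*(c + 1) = c^4 - 5*c^3 + 5*c^2 + 5*c - 6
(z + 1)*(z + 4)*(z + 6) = z^3 + 11*z^2 + 34*z + 24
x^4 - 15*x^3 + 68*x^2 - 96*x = x*(x - 8)*(x - 4)*(x - 3)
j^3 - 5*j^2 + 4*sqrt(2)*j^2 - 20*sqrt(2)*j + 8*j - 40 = (j - 5)*(j + 2*sqrt(2))^2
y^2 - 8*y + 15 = (y - 5)*(y - 3)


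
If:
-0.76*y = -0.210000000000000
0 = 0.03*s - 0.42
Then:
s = 14.00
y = 0.28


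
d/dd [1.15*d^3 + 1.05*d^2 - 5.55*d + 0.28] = 3.45*d^2 + 2.1*d - 5.55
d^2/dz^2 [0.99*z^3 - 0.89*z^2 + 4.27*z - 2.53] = 5.94*z - 1.78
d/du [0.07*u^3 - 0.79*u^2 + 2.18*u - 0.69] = 0.21*u^2 - 1.58*u + 2.18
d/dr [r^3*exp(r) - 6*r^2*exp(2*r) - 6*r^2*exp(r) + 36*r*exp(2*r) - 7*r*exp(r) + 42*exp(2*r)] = (r^3 - 12*r^2*exp(r) - 3*r^2 + 60*r*exp(r) - 19*r + 120*exp(r) - 7)*exp(r)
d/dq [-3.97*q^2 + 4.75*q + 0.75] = 4.75 - 7.94*q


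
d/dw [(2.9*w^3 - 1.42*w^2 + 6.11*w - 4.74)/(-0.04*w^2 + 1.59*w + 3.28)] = (-0.116*w^4 + 9.222*w^3 + 26.5226*w^2 - 9.6944*w + 27.5774)/(0.0016*w^4 - 0.1272*w^3 + 2.2657*w^2 + 10.4304*w + 10.7584)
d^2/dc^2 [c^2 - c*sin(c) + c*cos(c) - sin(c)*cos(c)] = -sqrt(2)*c*cos(c + pi/4) + 2*sin(2*c) - 2*sqrt(2)*sin(c + pi/4) + 2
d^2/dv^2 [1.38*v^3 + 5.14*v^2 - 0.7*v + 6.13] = 8.28*v + 10.28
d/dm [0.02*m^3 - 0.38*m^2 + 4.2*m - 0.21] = 0.06*m^2 - 0.76*m + 4.2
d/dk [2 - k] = -1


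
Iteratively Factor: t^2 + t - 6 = (t + 3)*(t - 2)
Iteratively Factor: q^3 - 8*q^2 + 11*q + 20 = (q - 4)*(q^2 - 4*q - 5) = (q - 4)*(q + 1)*(q - 5)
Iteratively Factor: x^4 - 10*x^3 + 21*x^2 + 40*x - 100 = (x - 5)*(x^3 - 5*x^2 - 4*x + 20) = (x - 5)*(x - 2)*(x^2 - 3*x - 10) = (x - 5)^2*(x - 2)*(x + 2)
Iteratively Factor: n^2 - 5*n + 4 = (n - 4)*(n - 1)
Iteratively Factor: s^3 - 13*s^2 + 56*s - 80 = (s - 4)*(s^2 - 9*s + 20) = (s - 4)^2*(s - 5)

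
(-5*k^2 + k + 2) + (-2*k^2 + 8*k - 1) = -7*k^2 + 9*k + 1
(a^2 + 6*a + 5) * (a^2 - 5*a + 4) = a^4 + a^3 - 21*a^2 - a + 20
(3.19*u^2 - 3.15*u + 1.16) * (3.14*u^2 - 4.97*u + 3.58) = 10.0166*u^4 - 25.7453*u^3 + 30.7181*u^2 - 17.0422*u + 4.1528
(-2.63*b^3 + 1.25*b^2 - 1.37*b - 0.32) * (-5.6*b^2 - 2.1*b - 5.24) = 14.728*b^5 - 1.477*b^4 + 18.8282*b^3 - 1.881*b^2 + 7.8508*b + 1.6768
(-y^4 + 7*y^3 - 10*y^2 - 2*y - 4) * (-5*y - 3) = 5*y^5 - 32*y^4 + 29*y^3 + 40*y^2 + 26*y + 12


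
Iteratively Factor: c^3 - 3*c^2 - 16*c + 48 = (c + 4)*(c^2 - 7*c + 12) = (c - 3)*(c + 4)*(c - 4)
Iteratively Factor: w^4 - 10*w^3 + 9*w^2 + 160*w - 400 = (w - 4)*(w^3 - 6*w^2 - 15*w + 100) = (w - 4)*(w + 4)*(w^2 - 10*w + 25) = (w - 5)*(w - 4)*(w + 4)*(w - 5)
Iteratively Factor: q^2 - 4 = (q - 2)*(q + 2)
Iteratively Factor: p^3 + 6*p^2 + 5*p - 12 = (p - 1)*(p^2 + 7*p + 12) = (p - 1)*(p + 4)*(p + 3)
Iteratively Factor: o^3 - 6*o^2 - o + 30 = (o - 3)*(o^2 - 3*o - 10) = (o - 5)*(o - 3)*(o + 2)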